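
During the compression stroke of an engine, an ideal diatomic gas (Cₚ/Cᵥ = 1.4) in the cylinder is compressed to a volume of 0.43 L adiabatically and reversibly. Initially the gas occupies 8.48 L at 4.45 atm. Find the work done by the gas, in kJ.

P₂ = P₁(V₁/V₂)^γ = 4.45×(8.48/0.43)^(1.4) = 289.2 atm.
For a reversible adiabat, W_by_gas = (P₁V₁ − P₂V₂)/(γ−1).
W_by = (450900×0.00848 − 2.931×10^7×0.00043) / (0.4) = -21950 J.

W ≈ -21.9 kJ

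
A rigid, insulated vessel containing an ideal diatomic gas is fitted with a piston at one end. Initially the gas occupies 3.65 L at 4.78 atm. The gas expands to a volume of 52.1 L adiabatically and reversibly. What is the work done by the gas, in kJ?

W ≈ 2.89 kJ

γ = 7/5 for a diatomic ideal gas.
P₂ = P₁(V₁/V₂)^γ = 4.78×(3.65/52.1)^(7/5) = 0.1156 atm.
For a reversible adiabat, W_by_gas = (P₁V₁ − P₂V₂)/(γ−1).
W_by = (484300×0.00365 − 11720×0.0521) / (2/5) = 2894 J.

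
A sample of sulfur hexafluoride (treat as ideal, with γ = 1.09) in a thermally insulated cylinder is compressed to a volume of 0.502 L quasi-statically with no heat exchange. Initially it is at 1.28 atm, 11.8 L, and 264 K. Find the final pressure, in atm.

P₂ ≈ 40.0 atm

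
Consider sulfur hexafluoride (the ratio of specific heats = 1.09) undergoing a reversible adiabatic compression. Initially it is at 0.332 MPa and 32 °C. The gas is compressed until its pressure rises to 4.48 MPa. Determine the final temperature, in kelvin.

T₂ ≈ 378 K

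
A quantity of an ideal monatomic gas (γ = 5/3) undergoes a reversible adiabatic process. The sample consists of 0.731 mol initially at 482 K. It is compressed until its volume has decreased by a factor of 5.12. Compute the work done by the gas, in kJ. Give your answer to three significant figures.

Adiabatic: T₁V₁^(γ−1) = T₂V₂^(γ−1) ⇒ T₂ = T₁ (V₁/V₂)^(γ−1).
T₂ = 482 × 5.12^(2/3) = 1432 K.
Q = 0, so ΔU = W_on_gas = nCᵥΔT with Cᵥ = R/(γ−1) = 12.47 J/(mol·K).
ΔU = 0.731 × 12.47 × (1432 − 482) = 8659 J.
Work done by the gas = −ΔU = -8659 J.

W ≈ -8.66 kJ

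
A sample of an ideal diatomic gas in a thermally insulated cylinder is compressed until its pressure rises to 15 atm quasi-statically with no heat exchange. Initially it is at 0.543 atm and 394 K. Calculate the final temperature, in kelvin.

T₂ ≈ 1020 K

Adiabatic: T₂/T₁ = (P₂/P₁)^((γ−1)/γ).
For a diatomic ideal gas γ = 7/5, so (γ−1)/γ = 2/7.
T₂ = 394 × (15/0.543)^(2/7) = 1017 K.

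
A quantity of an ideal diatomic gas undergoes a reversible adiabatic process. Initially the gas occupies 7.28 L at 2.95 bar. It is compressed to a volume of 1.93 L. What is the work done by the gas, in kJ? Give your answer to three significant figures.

γ = 7/5 for a diatomic ideal gas.
P₂ = P₁(V₁/V₂)^γ = 2.95×(7.28/1.93)^(7/5) = 18.92 bar.
For a reversible adiabat, W_by_gas = (P₁V₁ − P₂V₂)/(γ−1).
W_by = (295000×0.00728 − 1.892×10^6×0.00193) / (2/5) = -3762 J.

W ≈ -3.76 kJ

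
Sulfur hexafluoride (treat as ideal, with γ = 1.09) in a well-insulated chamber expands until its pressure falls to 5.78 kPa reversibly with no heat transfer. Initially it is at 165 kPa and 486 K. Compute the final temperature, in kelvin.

Adiabatic: T₂/T₁ = (P₂/P₁)^((γ−1)/γ).
T₂ = 486 × (5.78/165)^(0.0826) = 368.5 K.

T₂ ≈ 369 K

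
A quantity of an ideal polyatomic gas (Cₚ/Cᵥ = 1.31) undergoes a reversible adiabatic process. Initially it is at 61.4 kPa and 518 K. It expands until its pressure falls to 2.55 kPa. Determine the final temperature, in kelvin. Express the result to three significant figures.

Adiabatic: T₂/T₁ = (P₂/P₁)^((γ−1)/γ).
T₂ = 518 × (2.55/61.4)^(0.237) = 244 K.

T₂ ≈ 244 K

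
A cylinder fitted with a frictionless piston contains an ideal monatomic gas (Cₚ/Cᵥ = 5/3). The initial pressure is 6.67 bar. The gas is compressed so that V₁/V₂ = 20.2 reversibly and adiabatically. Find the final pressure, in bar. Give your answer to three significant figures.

Since PV^γ is constant along a reversible adiabat, P₂ = P₁ (V₁/V₂)^γ.
P₂ = 6.67 × 20.2^(5/3) = 999.3 bar.

P₂ ≈ 999 bar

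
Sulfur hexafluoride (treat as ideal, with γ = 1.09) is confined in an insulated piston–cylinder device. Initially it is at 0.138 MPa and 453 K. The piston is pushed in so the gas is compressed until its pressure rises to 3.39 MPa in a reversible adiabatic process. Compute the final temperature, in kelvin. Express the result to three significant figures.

T₂ ≈ 590 K

Along an adiabat T P^((1−γ)/γ) is constant, so T₂ = T₁ (P₂/P₁)^((γ−1)/γ).
T₂ = 453 × (3.39/0.138)^(0.0826) = 590.1 K.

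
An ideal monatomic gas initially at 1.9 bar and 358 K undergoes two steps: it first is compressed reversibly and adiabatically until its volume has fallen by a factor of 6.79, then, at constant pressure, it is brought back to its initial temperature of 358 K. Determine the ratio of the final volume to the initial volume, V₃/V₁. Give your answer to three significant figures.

V₃/V₁ ≈ 0.0411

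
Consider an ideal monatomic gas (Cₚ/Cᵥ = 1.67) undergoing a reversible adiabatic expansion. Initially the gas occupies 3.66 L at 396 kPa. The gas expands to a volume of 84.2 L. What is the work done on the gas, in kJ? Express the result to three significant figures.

P₂ = P₁(V₁/V₂)^γ = 396×(3.66/84.2)^(1.67) = 2.106 kPa.
For a reversible adiabat, W_by_gas = (P₁V₁ − P₂V₂)/(γ−1).
W_by = (396000×0.00366 − 2106×0.0842) / (0.67) = 1899 J.
W_on_gas = −W_by = -1899 J.

W ≈ -1.90 kJ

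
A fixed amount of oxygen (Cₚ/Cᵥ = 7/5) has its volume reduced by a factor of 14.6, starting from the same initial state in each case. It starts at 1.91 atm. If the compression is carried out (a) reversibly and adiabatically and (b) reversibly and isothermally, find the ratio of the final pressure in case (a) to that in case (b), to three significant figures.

Isothermal: P_b = P₁(V₁/V₂) = 1.91×14.6.
Adiabatic: P_a = P₁(V₁/V₂)^γ = 1.91×14.6^(7/5).
P_a/P_b = (V₁/V₂)^(γ−1) = 14.6^(2/5) = 2.922.

P_adiabatic / P_isothermal ≈ 2.92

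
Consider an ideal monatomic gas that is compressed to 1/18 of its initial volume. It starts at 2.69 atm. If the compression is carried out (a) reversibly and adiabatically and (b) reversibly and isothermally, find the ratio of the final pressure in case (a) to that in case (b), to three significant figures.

For a monatomic ideal gas γ = 5/3.
Isothermal: P_b = P₁(V₁/V₂) = 2.69×18.
Adiabatic: P_a = P₁(V₁/V₂)^γ = 2.69×18^(5/3).
P_a/P_b = (V₁/V₂)^(γ−1) = 18^(2/3) = 6.868.

P_adiabatic / P_isothermal ≈ 6.87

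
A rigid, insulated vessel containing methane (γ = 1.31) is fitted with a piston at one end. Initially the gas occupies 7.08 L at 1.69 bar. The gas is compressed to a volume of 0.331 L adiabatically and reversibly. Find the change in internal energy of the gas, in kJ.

P₂ = P₁(V₁/V₂)^γ = 1.69×(7.08/0.331)^(1.31) = 93.42 bar.
For a reversible adiabat, W_by_gas = (P₁V₁ − P₂V₂)/(γ−1).
W_by = (169000×0.00708 − 9.342×10^6×0.000331) / (0.31) = -6115 J.
Q = 0 ⇒ ΔU = −W_by = 6115 J.

ΔU ≈ 6.12 kJ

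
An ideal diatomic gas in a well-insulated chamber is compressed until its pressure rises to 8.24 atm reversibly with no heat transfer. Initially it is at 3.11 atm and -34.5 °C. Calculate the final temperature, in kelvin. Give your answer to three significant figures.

T₂ ≈ 315 K

Along an adiabat T P^((1−γ)/γ) is constant, so T₂ = T₁ (P₂/P₁)^((γ−1)/γ).
For a diatomic ideal gas γ = 7/5, so (γ−1)/γ = 2/7.
T₁ = -34.5 °C = 238.6 K.
T₂ = 238.6 × (8.24/3.11)^(2/7) = 315.3 K.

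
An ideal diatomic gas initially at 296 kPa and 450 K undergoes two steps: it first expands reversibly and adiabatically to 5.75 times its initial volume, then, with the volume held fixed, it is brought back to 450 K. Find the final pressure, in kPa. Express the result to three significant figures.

For a diatomic ideal gas γ = 7/5.
Adiabatic step (PV^γ = const): P₂ = 296×(1/5.75)^(7/5) = 25.57 kPa; T₂ = 450×(1/5.75)^(2/5) = 223.5 K.
Isochoric: P₃ = P₂(T₃/T₂) = 25.57 × (450/223.5) = 51.48 kPa.

P₃ ≈ 51.5 kPa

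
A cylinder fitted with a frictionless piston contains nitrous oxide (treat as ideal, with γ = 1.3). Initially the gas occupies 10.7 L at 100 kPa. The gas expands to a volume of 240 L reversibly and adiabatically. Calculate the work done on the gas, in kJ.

W ≈ -2.16 kJ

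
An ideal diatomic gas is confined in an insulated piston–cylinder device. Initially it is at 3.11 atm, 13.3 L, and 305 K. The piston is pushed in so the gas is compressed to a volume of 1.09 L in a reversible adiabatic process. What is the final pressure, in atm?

Since PV^γ is constant along a reversible adiabat, P₂ = P₁ (V₁/V₂)^γ.
γ = 7/5 for a diatomic ideal gas.
P₂ = 3.11 × (13.3/1.09)^(7/5) = 103.2 atm.

P₂ ≈ 103 atm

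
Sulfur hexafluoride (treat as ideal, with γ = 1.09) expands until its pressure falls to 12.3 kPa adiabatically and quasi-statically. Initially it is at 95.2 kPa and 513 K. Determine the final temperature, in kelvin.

T₂ ≈ 433 K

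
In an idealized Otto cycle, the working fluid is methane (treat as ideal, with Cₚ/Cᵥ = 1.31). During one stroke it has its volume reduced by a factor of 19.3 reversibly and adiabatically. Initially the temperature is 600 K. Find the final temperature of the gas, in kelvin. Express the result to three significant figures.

For a reversible adiabat TV^(γ−1) is constant, so T₂ = T₁ (V₁/V₂)^(γ−1).
T₂ = 600 × 19.3^(0.31) = 1502 K.

T₂ ≈ 1500 K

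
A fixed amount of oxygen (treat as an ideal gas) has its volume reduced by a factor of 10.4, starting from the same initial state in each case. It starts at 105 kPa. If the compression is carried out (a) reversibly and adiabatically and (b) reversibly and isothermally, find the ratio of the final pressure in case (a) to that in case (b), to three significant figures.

For a diatomic ideal gas γ = 7/5.
Isothermal: P_b = P₁(V₁/V₂) = 105×10.4.
Adiabatic: P_a = P₁(V₁/V₂)^γ = 105×10.4^(7/5).
P_a/P_b = (V₁/V₂)^(γ−1) = 10.4^(2/5) = 2.552.

P_adiabatic / P_isothermal ≈ 2.55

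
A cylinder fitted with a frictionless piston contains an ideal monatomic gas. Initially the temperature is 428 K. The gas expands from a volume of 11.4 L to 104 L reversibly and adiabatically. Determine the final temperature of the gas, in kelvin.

T₂ ≈ 98.0 K

For a reversible adiabat TV^(γ−1) is constant, so T₂ = T₁ (V₁/V₂)^(γ−1).
For a monatomic ideal gas γ = 5/3, so γ−1 = 2/3.
T₂ = 428 × (11.4/104)^(2/3) = 98.03 K.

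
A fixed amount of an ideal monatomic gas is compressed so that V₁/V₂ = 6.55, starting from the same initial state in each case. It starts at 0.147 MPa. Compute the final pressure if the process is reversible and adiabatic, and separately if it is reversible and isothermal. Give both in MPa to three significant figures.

For a monatomic ideal gas γ = 5/3.
Isothermal: P₂ = P₁(V₁/V₂) = 0.147×6.55 = 0.9628 MPa.
Adiabatic: P₂ = P₁(V₁/V₂)^γ = 0.147×6.55^(5/3) = 3.371 MPa.

adiabatic: 3.37 MPa; isothermal: 0.963 MPa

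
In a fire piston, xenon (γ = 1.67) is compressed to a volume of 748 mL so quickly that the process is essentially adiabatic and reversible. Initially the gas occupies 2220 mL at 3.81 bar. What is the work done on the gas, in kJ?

W ≈ 1.35 kJ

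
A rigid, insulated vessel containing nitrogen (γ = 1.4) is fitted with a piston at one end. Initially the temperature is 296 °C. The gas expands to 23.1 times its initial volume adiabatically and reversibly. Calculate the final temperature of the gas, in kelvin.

T₂ ≈ 162 K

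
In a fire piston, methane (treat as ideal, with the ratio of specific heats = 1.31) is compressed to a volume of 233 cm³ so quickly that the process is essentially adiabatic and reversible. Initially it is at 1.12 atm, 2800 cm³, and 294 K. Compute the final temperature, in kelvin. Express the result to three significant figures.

T₂ ≈ 635 K

Adiabatic: T₁V₁^(γ−1) = T₂V₂^(γ−1) ⇒ T₂ = T₁ (V₁/V₂)^(γ−1).
T₂ = 294 × (2800/233)^(0.31) = 635.5 K.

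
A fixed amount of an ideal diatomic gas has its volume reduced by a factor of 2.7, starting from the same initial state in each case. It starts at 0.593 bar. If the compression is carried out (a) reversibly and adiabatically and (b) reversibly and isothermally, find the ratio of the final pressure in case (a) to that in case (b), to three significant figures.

For a diatomic ideal gas γ = 7/5.
Isothermal: P_b = P₁(V₁/V₂) = 0.593×2.7.
Adiabatic: P_a = P₁(V₁/V₂)^γ = 0.593×2.7^(7/5).
P_a/P_b = (V₁/V₂)^(γ−1) = 2.7^(2/5) = 1.488.

P_adiabatic / P_isothermal ≈ 1.49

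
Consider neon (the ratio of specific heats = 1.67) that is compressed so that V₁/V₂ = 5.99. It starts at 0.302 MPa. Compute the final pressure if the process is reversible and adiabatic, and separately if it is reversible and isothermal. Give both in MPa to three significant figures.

adiabatic: 6.00 MPa; isothermal: 1.81 MPa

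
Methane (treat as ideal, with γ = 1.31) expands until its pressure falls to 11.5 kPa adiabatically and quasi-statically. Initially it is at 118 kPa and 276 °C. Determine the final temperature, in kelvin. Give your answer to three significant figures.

T₂ ≈ 317 K

Along an adiabat T P^((1−γ)/γ) is constant, so T₂ = T₁ (P₂/P₁)^((γ−1)/γ).
T₁ = 276 °C = 549.1 K.
T₂ = 549.1 × (11.5/118)^(0.237) = 316.5 K.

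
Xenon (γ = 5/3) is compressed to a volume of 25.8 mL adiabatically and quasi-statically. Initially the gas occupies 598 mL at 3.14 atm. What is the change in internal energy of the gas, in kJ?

P₂ = P₁(V₁/V₂)^γ = 3.14×(598/25.8)^(5/3) = 591.7 atm.
For a reversible adiabat, W_by_gas = (P₁V₁ − P₂V₂)/(γ−1).
W_by = (318200×0.000598 − 5.995×10^7×2.58×10^-5) / (2/3) = -2035 J.
Q = 0 ⇒ ΔU = −W_by = 2035 J.

ΔU ≈ 2.03 kJ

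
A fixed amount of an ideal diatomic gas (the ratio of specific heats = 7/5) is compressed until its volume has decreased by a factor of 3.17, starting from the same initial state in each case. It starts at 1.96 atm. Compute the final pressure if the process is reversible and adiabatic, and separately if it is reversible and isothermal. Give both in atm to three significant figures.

adiabatic: 9.86 atm; isothermal: 6.21 atm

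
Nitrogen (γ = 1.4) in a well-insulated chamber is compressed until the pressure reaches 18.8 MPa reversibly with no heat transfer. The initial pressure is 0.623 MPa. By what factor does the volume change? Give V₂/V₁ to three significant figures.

V₂/V₁ ≈ 0.0877

From PV^γ = const, V₂/V₁ = (P₁/P₂)^(1/γ).
V₂/V₁ = (0.623/18.8)^(0.714) = 0.08772.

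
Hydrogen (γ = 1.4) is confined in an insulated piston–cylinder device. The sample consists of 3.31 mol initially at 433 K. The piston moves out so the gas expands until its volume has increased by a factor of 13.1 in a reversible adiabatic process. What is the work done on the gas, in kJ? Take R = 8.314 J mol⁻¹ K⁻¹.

W ≈ -19.1 kJ

Adiabatic: T₁V₁^(γ−1) = T₂V₂^(γ−1) ⇒ T₂ = T₁ (V₁/V₂)^(γ−1).
T₂ = 433 × (1/13.1)^(0.4) = 154.7 K.
Q = 0, so ΔU = W_on_gas = nCᵥΔT with Cᵥ = R/(γ−1) = 20.79 J/(mol·K).
ΔU = 3.31 × 20.79 × (154.7 − 433) = -19140 J.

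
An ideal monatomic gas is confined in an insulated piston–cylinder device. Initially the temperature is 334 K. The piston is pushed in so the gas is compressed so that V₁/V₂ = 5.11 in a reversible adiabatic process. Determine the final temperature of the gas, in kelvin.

T₂ ≈ 991 K

Adiabatic: T₁V₁^(γ−1) = T₂V₂^(γ−1) ⇒ T₂ = T₁ (V₁/V₂)^(γ−1).
For a monatomic ideal gas γ = 5/3, so γ−1 = 2/3.
T₂ = 334 × 5.11^(2/3) = 990.9 K.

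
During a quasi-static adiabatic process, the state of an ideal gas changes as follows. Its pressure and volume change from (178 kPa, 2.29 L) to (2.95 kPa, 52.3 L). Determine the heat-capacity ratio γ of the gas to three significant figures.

γ ≈ 1.31

PV^γ = const ⇒ γ = ln(P₂/P₁) / ln(V₁/V₂).
γ = ln(2.95/178) / ln(2.29/52.3) = 1.311.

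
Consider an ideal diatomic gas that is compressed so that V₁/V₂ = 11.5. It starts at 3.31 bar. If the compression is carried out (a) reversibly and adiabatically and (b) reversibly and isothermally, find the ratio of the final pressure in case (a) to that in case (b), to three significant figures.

For a diatomic ideal gas γ = 7/5.
Isothermal: P_b = P₁(V₁/V₂) = 3.31×11.5.
Adiabatic: P_a = P₁(V₁/V₂)^γ = 3.31×11.5^(7/5).
P_a/P_b = (V₁/V₂)^(γ−1) = 11.5^(2/5) = 2.656.

P_adiabatic / P_isothermal ≈ 2.66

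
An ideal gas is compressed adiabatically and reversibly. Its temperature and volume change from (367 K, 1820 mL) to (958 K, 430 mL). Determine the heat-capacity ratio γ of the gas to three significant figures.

TV^(γ−1) = const ⇒ γ − 1 = ln(T₂/T₁) / ln(V₁/V₂).
γ = 1 + ln(958/367) / ln(1820/430) = 1.665.

γ ≈ 1.67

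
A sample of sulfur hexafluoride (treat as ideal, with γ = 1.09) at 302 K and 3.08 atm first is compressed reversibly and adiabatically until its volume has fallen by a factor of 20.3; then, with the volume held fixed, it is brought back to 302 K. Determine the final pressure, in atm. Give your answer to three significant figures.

Adiabatic step (PV^γ = const): P₂ = 3.08×20.3^(1.09) = 81.98 atm; T₂ = 302×20.3^(0.09) = 396 K.
Isochoric: P₃ = P₂(T₃/T₂) = 81.98 × (302/396) = 62.52 atm.

P₃ ≈ 62.5 atm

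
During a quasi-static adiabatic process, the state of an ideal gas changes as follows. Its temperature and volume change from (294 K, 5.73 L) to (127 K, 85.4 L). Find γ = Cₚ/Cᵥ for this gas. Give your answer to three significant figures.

TV^(γ−1) = const ⇒ γ − 1 = ln(T₂/T₁) / ln(V₁/V₂).
γ = 1 + ln(127/294) / ln(5.73/85.4) = 1.311.

γ ≈ 1.31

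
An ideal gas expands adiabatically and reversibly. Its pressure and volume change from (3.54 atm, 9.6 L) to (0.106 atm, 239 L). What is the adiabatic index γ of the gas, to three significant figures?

γ ≈ 1.09

PV^γ = const ⇒ γ = ln(P₂/P₁) / ln(V₁/V₂).
γ = ln(0.106/3.54) / ln(9.6/239) = 1.091.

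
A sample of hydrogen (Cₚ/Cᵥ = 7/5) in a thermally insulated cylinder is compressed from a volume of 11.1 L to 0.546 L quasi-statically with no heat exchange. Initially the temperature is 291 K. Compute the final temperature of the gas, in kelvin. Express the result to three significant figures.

For a reversible adiabat TV^(γ−1) is constant, so T₂ = T₁ (V₁/V₂)^(γ−1).
T₂ = 291 × (11.1/0.546)^(2/5) = 970.8 K.

T₂ ≈ 971 K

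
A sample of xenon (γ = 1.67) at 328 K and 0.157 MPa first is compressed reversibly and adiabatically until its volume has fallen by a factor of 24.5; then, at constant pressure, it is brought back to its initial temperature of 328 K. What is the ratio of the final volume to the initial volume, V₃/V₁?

V₃/V₁ ≈ 0.00479

Adiabatic step: V₂/V₁ = 0.04082; T₂ = T₁·24.5^(0.67) = 2797 K.
Isobaric step: V₃/V₂ = T₃/T₂ = 328/2797.
V₃/V₁ = (V₂/V₁)(V₃/V₂) = 0.04082 × (328/2797) = 0.004787.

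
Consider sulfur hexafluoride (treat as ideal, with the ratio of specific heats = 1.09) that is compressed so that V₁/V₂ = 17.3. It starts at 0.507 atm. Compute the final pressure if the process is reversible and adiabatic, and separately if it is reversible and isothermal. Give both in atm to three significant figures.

adiabatic: 11.3 atm; isothermal: 8.77 atm

Isothermal: P₂ = P₁(V₁/V₂) = 0.507×17.3 = 8.771 atm.
Adiabatic: P₂ = P₁(V₁/V₂)^γ = 0.507×17.3^(1.09) = 11.34 atm.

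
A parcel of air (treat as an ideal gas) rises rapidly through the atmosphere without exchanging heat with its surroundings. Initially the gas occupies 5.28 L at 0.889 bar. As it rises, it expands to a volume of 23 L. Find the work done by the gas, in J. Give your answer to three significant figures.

W ≈ 522 J

γ = 7/5 for a diatomic ideal gas.
P₂ = P₁(V₁/V₂)^γ = 0.889×(5.28/23)^(7/5) = 0.1133 bar.
For a reversible adiabat, W_by_gas = (P₁V₁ − P₂V₂)/(γ−1).
W_by = (88900×0.00528 − 11330×0.023) / (2/5) = 522.1 J.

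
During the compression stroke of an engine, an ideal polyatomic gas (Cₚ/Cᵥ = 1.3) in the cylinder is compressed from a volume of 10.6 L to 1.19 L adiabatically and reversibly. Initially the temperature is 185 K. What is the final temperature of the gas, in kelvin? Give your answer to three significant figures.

Adiabatic: T₁V₁^(γ−1) = T₂V₂^(γ−1) ⇒ T₂ = T₁ (V₁/V₂)^(γ−1).
T₂ = 185 × (10.6/1.19)^(0.3) = 356.5 K.

T₂ ≈ 357 K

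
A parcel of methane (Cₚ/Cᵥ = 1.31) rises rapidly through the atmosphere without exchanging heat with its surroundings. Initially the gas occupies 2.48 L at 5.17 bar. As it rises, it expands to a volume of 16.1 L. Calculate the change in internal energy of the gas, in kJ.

P₂ = P₁(V₁/V₂)^γ = 5.17×(2.48/16.1)^(1.31) = 0.4459 bar.
For a reversible adiabat, W_by_gas = (P₁V₁ − P₂V₂)/(γ−1).
W_by = (517000×0.00248 − 44590×0.0161) / (0.31) = 1820 J.
Q = 0 ⇒ ΔU = −W_by = -1820 J.

ΔU ≈ -1.82 kJ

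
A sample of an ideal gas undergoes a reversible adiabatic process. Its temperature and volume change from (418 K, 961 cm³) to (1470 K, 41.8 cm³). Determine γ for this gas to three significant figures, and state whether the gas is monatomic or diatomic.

TV^(γ−1) = const ⇒ γ − 1 = ln(T₂/T₁) / ln(V₁/V₂).
γ = 1 + ln(1470/418) / ln(961/41.8) = 1.401.
γ ≈ 1.40 is close to 7/5, so the gas is diatomic.

γ ≈ 1.40; diatomic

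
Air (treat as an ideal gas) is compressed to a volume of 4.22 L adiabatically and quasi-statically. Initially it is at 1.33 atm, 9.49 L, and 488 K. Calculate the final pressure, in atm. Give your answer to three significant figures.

Adiabatic: P₁V₁^γ = P₂V₂^γ ⇒ P₂ = P₁ (V₁/V₂)^γ.
γ = 7/5 for a diatomic ideal gas.
P₂ = 1.33 × (9.49/4.22)^(7/5) = 4.136 atm.

P₂ ≈ 4.14 atm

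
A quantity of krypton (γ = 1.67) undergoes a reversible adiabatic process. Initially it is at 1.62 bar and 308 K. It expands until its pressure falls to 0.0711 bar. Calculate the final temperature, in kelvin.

Adiabatic: T₂/T₁ = (P₂/P₁)^((γ−1)/γ).
T₂ = 308 × (0.0711/1.62)^(0.401) = 87.88 K.

T₂ ≈ 87.9 K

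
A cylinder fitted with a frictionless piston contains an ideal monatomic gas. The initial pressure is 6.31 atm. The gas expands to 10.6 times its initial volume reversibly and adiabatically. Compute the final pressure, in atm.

Since PV^γ is constant along a reversible adiabat, P₂ = P₁ (V₁/V₂)^γ.
For a monatomic ideal gas γ = 5/3.
P₂ = 6.31 × (1/10.6)^(5/3) = 0.1234 atm.

P₂ ≈ 0.123 atm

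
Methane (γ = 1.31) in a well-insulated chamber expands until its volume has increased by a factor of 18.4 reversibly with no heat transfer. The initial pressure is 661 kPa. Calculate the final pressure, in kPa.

P₂ ≈ 14.6 kPa

Adiabatic: P₁V₁^γ = P₂V₂^γ ⇒ P₂ = P₁ (V₁/V₂)^γ.
P₂ = 661 × (1/18.4)^(1.31) = 14.56 kPa.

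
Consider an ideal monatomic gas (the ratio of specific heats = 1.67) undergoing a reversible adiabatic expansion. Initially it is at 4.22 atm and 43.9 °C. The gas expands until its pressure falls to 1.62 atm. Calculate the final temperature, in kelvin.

T₂ ≈ 216 K

Adiabatic: T₂/T₁ = (P₂/P₁)^((γ−1)/γ).
T₁ = 43.9 °C = 317 K.
T₂ = 317 × (1.62/4.22)^(0.401) = 215.9 K.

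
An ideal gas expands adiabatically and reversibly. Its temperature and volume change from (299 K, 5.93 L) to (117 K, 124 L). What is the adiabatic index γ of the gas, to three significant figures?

γ ≈ 1.31

TV^(γ−1) = const ⇒ γ − 1 = ln(T₂/T₁) / ln(V₁/V₂).
γ = 1 + ln(117/299) / ln(5.93/124) = 1.309.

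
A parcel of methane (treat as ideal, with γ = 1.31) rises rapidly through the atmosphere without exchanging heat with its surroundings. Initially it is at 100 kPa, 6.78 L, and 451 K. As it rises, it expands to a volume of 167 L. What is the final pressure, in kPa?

P₂ ≈ 1.50 kPa

Adiabatic: P₁V₁^γ = P₂V₂^γ ⇒ P₂ = P₁ (V₁/V₂)^γ.
P₂ = 100 × (6.78/167)^(1.31) = 1.504 kPa.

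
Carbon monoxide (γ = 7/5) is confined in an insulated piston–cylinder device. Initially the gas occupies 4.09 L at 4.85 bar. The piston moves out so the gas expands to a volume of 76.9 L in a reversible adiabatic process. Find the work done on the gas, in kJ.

P₂ = P₁(V₁/V₂)^γ = 4.85×(4.09/76.9)^(7/5) = 0.07977 bar.
For a reversible adiabat, W_by_gas = (P₁V₁ − P₂V₂)/(γ−1).
W_by = (485000×0.00409 − 7977×0.0769) / (2/5) = 3425 J.
W_on_gas = −W_by = -3425 J.

W ≈ -3.43 kJ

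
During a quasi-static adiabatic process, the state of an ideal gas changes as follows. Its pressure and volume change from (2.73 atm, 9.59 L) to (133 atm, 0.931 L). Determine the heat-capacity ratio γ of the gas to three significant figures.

γ ≈ 1.67

PV^γ = const ⇒ γ = ln(P₂/P₁) / ln(V₁/V₂).
γ = ln(133/2.73) / ln(9.59/0.931) = 1.666.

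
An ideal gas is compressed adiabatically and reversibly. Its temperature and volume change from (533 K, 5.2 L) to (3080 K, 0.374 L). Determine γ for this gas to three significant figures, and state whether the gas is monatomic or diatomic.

TV^(γ−1) = const ⇒ γ − 1 = ln(T₂/T₁) / ln(V₁/V₂).
γ = 1 + ln(3080/533) / ln(5.2/0.374) = 1.666.
γ ≈ 1.67 is close to 5/3, so the gas is monatomic.

γ ≈ 1.67; monatomic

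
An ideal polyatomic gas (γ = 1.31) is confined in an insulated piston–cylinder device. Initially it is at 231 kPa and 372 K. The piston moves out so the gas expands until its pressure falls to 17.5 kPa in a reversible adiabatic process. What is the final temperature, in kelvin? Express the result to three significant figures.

Along an adiabat T P^((1−γ)/γ) is constant, so T₂ = T₁ (P₂/P₁)^((γ−1)/γ).
T₂ = 372 × (17.5/231)^(0.237) = 202 K.

T₂ ≈ 202 K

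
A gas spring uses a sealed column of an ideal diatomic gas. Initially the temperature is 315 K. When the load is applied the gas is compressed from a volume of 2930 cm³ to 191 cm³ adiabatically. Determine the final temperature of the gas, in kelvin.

T₂ ≈ 939 K

Adiabatic: T₁V₁^(γ−1) = T₂V₂^(γ−1) ⇒ T₂ = T₁ (V₁/V₂)^(γ−1).
For a diatomic ideal gas γ = 7/5, so γ−1 = 2/5.
T₂ = 315 × (2930/191)^(2/5) = 939 K.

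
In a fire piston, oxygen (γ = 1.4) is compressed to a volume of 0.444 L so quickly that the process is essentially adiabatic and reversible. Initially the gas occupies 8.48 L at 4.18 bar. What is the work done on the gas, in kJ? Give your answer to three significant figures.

P₂ = P₁(V₁/V₂)^γ = 4.18×(8.48/0.444)^(1.4) = 259.8 bar.
For a reversible adiabat, W_by_gas = (P₁V₁ − P₂V₂)/(γ−1).
W_by = (418000×0.00848 − 2.598×10^7×0.000444) / (0.4) = -19970 J.
W_on_gas = −W_by = 19970 J.

W ≈ 20.0 kJ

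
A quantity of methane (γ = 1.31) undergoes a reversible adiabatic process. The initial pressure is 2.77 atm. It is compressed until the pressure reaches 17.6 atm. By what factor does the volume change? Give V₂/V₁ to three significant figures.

From PV^γ = const, V₂/V₁ = (P₁/P₂)^(1/γ).
V₂/V₁ = (2.77/17.6)^(0.763) = 0.2438.

V₂/V₁ ≈ 0.244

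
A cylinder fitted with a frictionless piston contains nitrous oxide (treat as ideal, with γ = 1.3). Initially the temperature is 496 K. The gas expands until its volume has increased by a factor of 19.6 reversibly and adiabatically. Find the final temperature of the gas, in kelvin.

T₂ ≈ 203 K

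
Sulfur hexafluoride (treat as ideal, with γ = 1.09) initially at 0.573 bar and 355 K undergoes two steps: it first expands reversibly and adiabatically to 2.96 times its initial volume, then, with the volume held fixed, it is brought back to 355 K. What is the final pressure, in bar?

P₃ ≈ 0.194 bar

Adiabatic step (PV^γ = const): P₂ = 0.573×(1/2.96)^(1.09) = 0.1756 bar; T₂ = 355×(1/2.96)^(0.09) = 322 K.
Isochoric: P₃ = P₂(T₃/T₂) = 0.1756 × (355/322) = 0.1936 bar.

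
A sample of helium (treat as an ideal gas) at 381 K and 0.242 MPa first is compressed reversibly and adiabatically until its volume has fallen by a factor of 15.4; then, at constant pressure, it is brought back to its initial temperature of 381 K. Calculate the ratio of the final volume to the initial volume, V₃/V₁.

V₃/V₁ ≈ 0.0105

For a monatomic ideal gas γ = 5/3.
Adiabatic step: V₂/V₁ = 0.06494; T₂ = T₁·15.4^(2/3) = 2358 K.
Isobaric step: V₃/V₂ = T₃/T₂ = 381/2358.
V₃/V₁ = (V₂/V₁)(V₃/V₂) = 0.06494 × (381/2358) = 0.01049.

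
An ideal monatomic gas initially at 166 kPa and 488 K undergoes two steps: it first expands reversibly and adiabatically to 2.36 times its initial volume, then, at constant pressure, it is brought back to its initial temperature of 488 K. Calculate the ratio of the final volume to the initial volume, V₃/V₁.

V₃/V₁ ≈ 4.18

For a monatomic ideal gas γ = 5/3.
Adiabatic step: V₂/V₁ = 2.36; T₂ = T₁·(1/2.36)^(2/3) = 275.3 K.
Isobaric step: V₃/V₂ = T₃/T₂ = 488/275.3.
V₃/V₁ = (V₂/V₁)(V₃/V₂) = 2.36 × (488/275.3) = 4.183.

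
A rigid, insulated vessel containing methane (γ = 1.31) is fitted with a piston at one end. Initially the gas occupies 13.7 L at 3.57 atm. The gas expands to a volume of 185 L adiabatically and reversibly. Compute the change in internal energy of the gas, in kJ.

ΔU ≈ -8.85 kJ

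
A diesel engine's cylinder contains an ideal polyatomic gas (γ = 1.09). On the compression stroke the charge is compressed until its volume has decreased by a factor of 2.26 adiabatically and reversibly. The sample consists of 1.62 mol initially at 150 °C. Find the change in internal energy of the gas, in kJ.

ΔU ≈ 4.82 kJ

Adiabatic: T₁V₁^(γ−1) = T₂V₂^(γ−1) ⇒ T₂ = T₁ (V₁/V₂)^(γ−1).
T₁ = 150 °C = 423.1 K.
T₂ = 423.1 × 2.26^(0.09) = 455.4 K.
Q = 0, so ΔU = W_on_gas = nCᵥΔT with Cᵥ = R/(γ−1) = 92.38 J/(mol·K).
ΔU = 1.62 × 92.38 × (455.4 − 423.1) = 4822 J.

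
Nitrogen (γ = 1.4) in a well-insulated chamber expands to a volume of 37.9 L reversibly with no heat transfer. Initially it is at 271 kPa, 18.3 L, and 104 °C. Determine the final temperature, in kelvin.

For a reversible adiabat TV^(γ−1) is constant, so T₂ = T₁ (V₁/V₂)^(γ−1).
T₁ = 104 °C = 377.1 K.
T₂ = 377.1 × (18.3/37.9)^(0.4) = 281.9 K.

T₂ ≈ 282 K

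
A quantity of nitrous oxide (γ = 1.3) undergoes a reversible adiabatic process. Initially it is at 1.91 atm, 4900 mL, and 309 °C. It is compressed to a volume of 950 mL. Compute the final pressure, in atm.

P₂ ≈ 16.1 atm

Since PV^γ is constant along a reversible adiabat, P₂ = P₁ (V₁/V₂)^γ.
P₂ = 1.91 × (4900/950)^(1.3) = 16.12 atm.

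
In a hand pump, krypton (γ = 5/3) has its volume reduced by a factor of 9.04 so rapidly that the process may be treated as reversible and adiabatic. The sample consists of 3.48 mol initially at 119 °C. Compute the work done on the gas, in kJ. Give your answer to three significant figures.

W ≈ 56.8 kJ

For a reversible adiabat TV^(γ−1) is constant, so T₂ = T₁ (V₁/V₂)^(γ−1).
T₁ = 119 °C = 392.1 K.
T₂ = 392.1 × 9.04^(2/3) = 1702 K.
Q = 0, so ΔU = W_on_gas = nCᵥΔT with Cᵥ = R/(γ−1) = 12.47 J/(mol·K).
ΔU = 3.48 × 12.47 × (1702 − 392.1) = 56840 J.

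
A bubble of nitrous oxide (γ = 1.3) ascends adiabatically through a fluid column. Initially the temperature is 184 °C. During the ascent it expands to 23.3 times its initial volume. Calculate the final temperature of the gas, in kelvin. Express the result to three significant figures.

T₂ ≈ 178 K

For a reversible adiabat TV^(γ−1) is constant, so T₂ = T₁ (V₁/V₂)^(γ−1).
T₁ = 184 °C = 457.1 K.
T₂ = 457.1 × (1/23.3)^(0.3) = 177.8 K.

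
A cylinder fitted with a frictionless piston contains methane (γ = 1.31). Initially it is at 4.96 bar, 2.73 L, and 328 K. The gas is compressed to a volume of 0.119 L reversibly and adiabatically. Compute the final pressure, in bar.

Since PV^γ is constant along a reversible adiabat, P₂ = P₁ (V₁/V₂)^γ.
P₂ = 4.96 × (2.73/0.119)^(1.31) = 300.5 bar.

P₂ ≈ 301 bar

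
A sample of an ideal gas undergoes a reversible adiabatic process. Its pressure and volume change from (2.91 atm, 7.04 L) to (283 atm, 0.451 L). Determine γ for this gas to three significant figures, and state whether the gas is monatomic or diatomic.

γ ≈ 1.67; monatomic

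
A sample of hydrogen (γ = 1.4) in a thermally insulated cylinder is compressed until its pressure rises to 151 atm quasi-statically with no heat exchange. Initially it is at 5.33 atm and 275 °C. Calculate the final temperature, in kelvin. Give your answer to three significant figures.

Along an adiabat T P^((1−γ)/γ) is constant, so T₂ = T₁ (P₂/P₁)^((γ−1)/γ).
T₁ = 275 °C = 548.1 K.
T₂ = 548.1 × (151/5.33)^(0.286) = 1425 K.

T₂ ≈ 1430 K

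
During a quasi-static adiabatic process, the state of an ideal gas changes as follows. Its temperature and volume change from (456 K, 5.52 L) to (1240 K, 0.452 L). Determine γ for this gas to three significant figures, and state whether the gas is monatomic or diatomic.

γ ≈ 1.40; diatomic

TV^(γ−1) = const ⇒ γ − 1 = ln(T₂/T₁) / ln(V₁/V₂).
γ = 1 + ln(1240/456) / ln(5.52/0.452) = 1.4.
γ ≈ 1.40 is close to 7/5, so the gas is diatomic.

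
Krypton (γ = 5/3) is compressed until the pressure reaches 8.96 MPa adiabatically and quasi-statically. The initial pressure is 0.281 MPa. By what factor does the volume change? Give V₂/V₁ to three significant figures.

V₂/V₁ ≈ 0.125

From PV^γ = const, V₂/V₁ = (P₁/P₂)^(1/γ).
V₂/V₁ = (0.281/8.96)^(3/5) = 0.1253.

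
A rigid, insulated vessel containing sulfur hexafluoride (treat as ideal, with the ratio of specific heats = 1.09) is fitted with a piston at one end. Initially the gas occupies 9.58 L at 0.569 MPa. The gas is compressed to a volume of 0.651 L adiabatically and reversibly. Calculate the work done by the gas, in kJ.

P₂ = P₁(V₁/V₂)^γ = 0.569×(9.58/0.651)^(1.09) = 10.67 MPa.
For a reversible adiabat, W_by_gas = (P₁V₁ − P₂V₂)/(γ−1).
W_by = (569000×0.00958 − 1.067×10^7×0.000651) / (0.09) = -16580 J.

W ≈ -16.6 kJ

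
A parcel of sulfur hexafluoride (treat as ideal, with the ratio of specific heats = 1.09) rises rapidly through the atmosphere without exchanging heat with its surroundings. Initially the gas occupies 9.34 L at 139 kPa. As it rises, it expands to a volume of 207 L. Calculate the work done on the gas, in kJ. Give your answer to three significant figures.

P₂ = P₁(V₁/V₂)^γ = 139×(9.34/207)^(1.09) = 4.746 kPa.
For a reversible adiabat, W_by_gas = (P₁V₁ − P₂V₂)/(γ−1).
W_by = (139000×0.00934 − 4746×0.207) / (0.09) = 3510 J.
W_on_gas = −W_by = -3510 J.

W ≈ -3.51 kJ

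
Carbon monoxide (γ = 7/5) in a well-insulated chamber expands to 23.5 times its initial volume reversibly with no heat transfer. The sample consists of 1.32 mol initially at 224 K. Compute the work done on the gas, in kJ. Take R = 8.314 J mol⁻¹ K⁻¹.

W ≈ -4.41 kJ

Adiabatic: T₁V₁^(γ−1) = T₂V₂^(γ−1) ⇒ T₂ = T₁ (V₁/V₂)^(γ−1).
T₂ = 224 × (1/23.5)^(2/5) = 63.36 K.
Q = 0, so ΔU = W_on_gas = nCᵥΔT with Cᵥ = R/(γ−1) = 20.79 J/(mol·K).
ΔU = 1.32 × 20.79 × (63.36 − 224) = -4407 J.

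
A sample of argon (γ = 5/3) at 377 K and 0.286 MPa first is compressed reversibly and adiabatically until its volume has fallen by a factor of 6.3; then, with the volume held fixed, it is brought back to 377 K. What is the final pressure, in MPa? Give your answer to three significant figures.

P₃ ≈ 1.80 MPa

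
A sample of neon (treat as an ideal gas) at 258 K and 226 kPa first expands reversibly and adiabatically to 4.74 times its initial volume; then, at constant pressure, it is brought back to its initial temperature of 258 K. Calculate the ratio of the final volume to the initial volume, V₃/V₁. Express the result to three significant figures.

V₃/V₁ ≈ 13.4

For a monatomic ideal gas γ = 5/3.
Adiabatic step: V₂/V₁ = 4.74; T₂ = T₁·(1/4.74)^(2/3) = 91.43 K.
Isobaric step: V₃/V₂ = T₃/T₂ = 258/91.43.
V₃/V₁ = (V₂/V₁)(V₃/V₂) = 4.74 × (258/91.43) = 13.38.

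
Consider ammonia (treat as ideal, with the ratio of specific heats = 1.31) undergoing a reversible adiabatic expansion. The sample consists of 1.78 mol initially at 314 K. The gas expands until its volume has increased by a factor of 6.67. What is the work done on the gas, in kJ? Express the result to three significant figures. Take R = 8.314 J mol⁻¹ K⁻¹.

W ≈ -6.67 kJ

Adiabatic: T₁V₁^(γ−1) = T₂V₂^(γ−1) ⇒ T₂ = T₁ (V₁/V₂)^(γ−1).
T₂ = 314 × (1/6.67)^(0.31) = 174.4 K.
Q = 0, so ΔU = W_on_gas = nCᵥΔT with Cᵥ = R/(γ−1) = 26.82 J/(mol·K).
ΔU = 1.78 × 26.82 × (174.4 − 314) = -6666 J.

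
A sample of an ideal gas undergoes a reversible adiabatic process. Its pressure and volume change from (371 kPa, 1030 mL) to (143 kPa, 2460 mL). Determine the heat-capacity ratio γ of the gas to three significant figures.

PV^γ = const ⇒ γ = ln(P₂/P₁) / ln(V₁/V₂).
γ = ln(143/371) / ln(1030/2460) = 1.095.

γ ≈ 1.10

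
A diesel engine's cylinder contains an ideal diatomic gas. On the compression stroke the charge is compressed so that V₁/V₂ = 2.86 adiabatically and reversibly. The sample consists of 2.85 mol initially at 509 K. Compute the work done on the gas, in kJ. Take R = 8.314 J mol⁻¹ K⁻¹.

For a reversible adiabat TV^(γ−1) is constant, so T₂ = T₁ (V₁/V₂)^(γ−1).
γ = 7/5 for a diatomic ideal gas, so γ−1 = 2/5.
T₂ = 509 × 2.86^(2/5) = 774.9 K.
Q = 0, so ΔU = W_on_gas = nCᵥΔT with Cᵥ = R/(γ−1) = 20.79 J/(mol·K).
ΔU = 2.85 × 20.79 × (774.9 − 509) = 15750 J.

W ≈ 15.8 kJ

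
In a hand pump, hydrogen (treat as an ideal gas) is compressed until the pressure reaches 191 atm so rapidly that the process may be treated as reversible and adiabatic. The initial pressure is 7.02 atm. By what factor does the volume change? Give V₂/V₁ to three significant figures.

From PV^γ = const, V₂/V₁ = (P₁/P₂)^(1/γ).
For a diatomic ideal gas γ = 7/5.
V₂/V₁ = (7.02/191)^(5/7) = 0.09445.

V₂/V₁ ≈ 0.0945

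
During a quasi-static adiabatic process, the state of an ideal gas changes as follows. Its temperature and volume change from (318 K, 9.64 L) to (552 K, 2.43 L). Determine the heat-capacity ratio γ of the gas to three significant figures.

TV^(γ−1) = const ⇒ γ − 1 = ln(T₂/T₁) / ln(V₁/V₂).
γ = 1 + ln(552/318) / ln(9.64/2.43) = 1.4.

γ ≈ 1.40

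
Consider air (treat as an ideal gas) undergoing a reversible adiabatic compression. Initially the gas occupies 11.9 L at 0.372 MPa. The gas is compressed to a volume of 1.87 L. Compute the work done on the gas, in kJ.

W ≈ 12.1 kJ

γ = 7/5 for a diatomic ideal gas.
P₂ = P₁(V₁/V₂)^γ = 0.372×(11.9/1.87)^(7/5) = 4.963 MPa.
For a reversible adiabat, W_by_gas = (P₁V₁ − P₂V₂)/(γ−1).
W_by = (372000×0.0119 − 4.963×10^6×0.00187) / (2/5) = -12130 J.
W_on_gas = −W_by = 12130 J.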